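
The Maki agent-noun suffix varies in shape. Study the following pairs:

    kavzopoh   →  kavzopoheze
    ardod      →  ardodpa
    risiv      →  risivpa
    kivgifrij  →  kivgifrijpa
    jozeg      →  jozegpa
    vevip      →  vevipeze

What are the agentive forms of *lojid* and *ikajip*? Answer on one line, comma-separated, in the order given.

The suffix is conditioned by the final consonant: -eze when the stem ends in a voiceless consonant (*kavzopoh*, *vevip*); -pa when the stem ends in a voiced consonant (*ardod*, *risiv*, *kivgifrij*, *jozeg*).
Since the final consonant of *lojid* is /d/ (voiced), it takes -pa, giving *lojidpa*.
The final consonant of *ikajip* is /p/, which is voiceless, so the suffix is -eze, giving *ikajipeze*.

lojidpa, ikajipeze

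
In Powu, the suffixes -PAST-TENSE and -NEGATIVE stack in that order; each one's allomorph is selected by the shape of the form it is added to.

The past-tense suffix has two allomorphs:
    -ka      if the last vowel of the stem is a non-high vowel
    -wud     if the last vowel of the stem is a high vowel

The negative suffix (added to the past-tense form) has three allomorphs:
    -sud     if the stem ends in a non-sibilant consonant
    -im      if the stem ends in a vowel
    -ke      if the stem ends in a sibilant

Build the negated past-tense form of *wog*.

*wog*: last vowel = /o/, a non-high vowel → -ka → *wogka*.
The past-tense form *wogka* — final sound /a/ (a vowel) → -im → *wogkaim*.

wogkaim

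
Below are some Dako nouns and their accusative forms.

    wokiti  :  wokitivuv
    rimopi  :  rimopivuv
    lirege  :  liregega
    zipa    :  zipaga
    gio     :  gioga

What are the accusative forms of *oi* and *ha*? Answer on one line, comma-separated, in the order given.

oivuv, haga

The alternation tracks the last vowel of the stem — -vuv when the last vowel of the stem is a high vowel (*wokiti*, *rimopi*); -ga when the last vowel of the stem is a non-high vowel (*lirege*, *zipa*, *gio*).
*oi* — last vowel /i/ (a high vowel) → -vuv → *oivuv*.
Since the last vowel of *ha* is /a/ (a non-high vowel), it takes -ga, giving *haga*.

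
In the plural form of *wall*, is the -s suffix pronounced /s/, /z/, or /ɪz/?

The stem *wall* ends in a voiced non-sibilant sound.
The plural suffix surfaces as /ɪz/ after sibilants, /s/ after other voiceless consonants, and /z/ after other voiced sounds.
So the plural -s on *wall* is pronounced /z/.

/z/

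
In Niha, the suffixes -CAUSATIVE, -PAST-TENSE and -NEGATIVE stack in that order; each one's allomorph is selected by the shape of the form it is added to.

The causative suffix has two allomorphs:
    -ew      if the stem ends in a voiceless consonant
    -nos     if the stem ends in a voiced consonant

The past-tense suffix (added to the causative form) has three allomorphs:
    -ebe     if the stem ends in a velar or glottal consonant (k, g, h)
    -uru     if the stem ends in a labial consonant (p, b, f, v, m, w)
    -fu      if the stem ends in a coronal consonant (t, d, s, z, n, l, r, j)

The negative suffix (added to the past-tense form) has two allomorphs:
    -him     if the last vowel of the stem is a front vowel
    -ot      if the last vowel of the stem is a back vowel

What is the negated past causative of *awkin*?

awkinnosfuot

*awkin* — final consonant /n/ (voiced) → -nos → *awkinnos*.
The causative form *awkinnos* — final consonant /s/ (coronal) → -fu → *awkinnosfu*.
Since the last vowel of the past-tense form *awkinnosfu* is /u/ (a back vowel), it takes -ot, giving *awkinnosfuot*.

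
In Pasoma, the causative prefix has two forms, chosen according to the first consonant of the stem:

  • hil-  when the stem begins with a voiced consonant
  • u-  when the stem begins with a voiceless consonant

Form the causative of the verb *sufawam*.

Since the first consonant of *sufawam* is /s/ (voiceless), it takes u-, giving *usufawam*.

usufawam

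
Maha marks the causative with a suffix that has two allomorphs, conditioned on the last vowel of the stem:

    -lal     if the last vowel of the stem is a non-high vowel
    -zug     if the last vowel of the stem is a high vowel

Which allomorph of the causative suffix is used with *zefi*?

*zefi* — last vowel /i/ (a high vowel) → -zug.

-zug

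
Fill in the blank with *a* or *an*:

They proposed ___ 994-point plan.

a

The indefinite article is chosen by the initial *sound* of the following word, not its spelling.
The number *994* is spoken "nine hundred …", beginning with /naɪn/ — a consonant sound.
So the article is *a*: They proposed a 994-point plan.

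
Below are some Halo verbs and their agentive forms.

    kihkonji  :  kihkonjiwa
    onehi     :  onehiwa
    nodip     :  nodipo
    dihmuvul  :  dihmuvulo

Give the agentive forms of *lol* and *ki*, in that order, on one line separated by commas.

lolo, kiwa

The suffix is conditioned by the final sound: -o when the stem ends in a consonant (*nodip*, *dihmuvul*); -wa when the stem ends in a vowel (*kihkonji*, *onehi*).
Since the final sound of *lol* is /l/ (a consonant), it takes -o, giving *lolo*.
*ki*: final sound = /i/, a vowel → -wa → *kiwa*.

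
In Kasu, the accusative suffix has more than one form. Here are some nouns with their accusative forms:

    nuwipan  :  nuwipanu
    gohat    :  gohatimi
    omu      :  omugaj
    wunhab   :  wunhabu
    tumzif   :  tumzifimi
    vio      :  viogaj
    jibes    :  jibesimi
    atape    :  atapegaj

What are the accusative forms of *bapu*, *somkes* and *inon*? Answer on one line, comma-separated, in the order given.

bapugaj, somkesimi, inonu

Looking at the final sound of each stem: -imi when the stem ends in a voiceless consonant (*gohat*, *tumzif*, *jibes*); -u when the stem ends in a voiced consonant (*nuwipan*, *wunhab*); -gaj when the stem ends in a vowel (*omu*, *vio*, *atape*).
Since the final sound of *bapu* is /u/ (a vowel), it takes -gaj, giving *bapugaj*.
The final sound of *somkes* is /s/, which is a voiceless consonant, so the suffix is -imi, giving *somkesimi*.
*inon*: final sound = /n/, a voiced consonant → -u → *inonu*.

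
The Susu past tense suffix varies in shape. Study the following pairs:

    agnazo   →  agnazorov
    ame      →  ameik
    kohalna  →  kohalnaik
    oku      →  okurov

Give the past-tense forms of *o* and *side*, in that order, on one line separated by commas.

orov, sideik

The alternation tracks the last vowel of the stem — -rov when the last vowel of the stem is a rounded vowel (*agnazo*, *oku*); -ik when the last vowel of the stem is an unrounded vowel (*ame*, *kohalna*).
Since the last vowel of *o* is /o/ (a rounded vowel), it takes -rov, giving *orov*.
The last vowel of *side* is /e/, which is an unrounded vowel, so the suffix is -ik, giving *sideik*.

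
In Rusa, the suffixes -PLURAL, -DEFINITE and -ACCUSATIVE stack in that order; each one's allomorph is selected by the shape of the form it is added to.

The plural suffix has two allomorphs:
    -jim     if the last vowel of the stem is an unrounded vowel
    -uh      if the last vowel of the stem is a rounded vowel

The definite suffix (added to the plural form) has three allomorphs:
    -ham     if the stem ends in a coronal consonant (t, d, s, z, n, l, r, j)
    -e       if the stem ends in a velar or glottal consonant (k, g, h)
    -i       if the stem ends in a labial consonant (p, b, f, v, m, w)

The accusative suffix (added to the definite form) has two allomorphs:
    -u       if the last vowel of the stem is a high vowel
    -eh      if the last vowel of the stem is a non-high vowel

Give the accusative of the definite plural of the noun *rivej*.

The last vowel of *rivej* is /e/, which is an unrounded vowel, so the plural suffix is -jim, giving *rivejjim*.
Since the final consonant of the plural form *rivejjim* is /m/ (labial), it takes -i, giving *rivejjimi*.
The definite form *rivejjimi* — last vowel /i/ (a high vowel) → -u → *rivejjimiu*.

rivejjimiu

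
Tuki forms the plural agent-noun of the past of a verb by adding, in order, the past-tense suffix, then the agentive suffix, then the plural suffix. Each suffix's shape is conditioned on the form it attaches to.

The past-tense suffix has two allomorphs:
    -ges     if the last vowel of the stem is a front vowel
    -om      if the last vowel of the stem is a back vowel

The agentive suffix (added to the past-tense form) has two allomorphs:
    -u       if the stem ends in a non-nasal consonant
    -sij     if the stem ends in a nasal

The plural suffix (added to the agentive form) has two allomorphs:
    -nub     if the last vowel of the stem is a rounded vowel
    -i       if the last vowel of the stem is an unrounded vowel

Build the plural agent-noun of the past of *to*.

*to* — last vowel /o/ (a back vowel) → -om → *toom*.
Since the final consonant of the past-tense form *toom* is /m/ (a nasal), it takes -sij, giving *toomsij*.
The agentive form *toomsij* — last vowel /i/ (an unrounded vowel) → -i → *toomsiji*.

toomsiji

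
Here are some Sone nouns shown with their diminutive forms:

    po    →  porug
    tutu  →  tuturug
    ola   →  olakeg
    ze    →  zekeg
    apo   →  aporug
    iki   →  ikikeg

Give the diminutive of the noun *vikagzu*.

vikagzurug

The alternation tracks the last vowel of the stem — -rug when the last vowel of the stem is a rounded vowel (*po*, *tutu*, *apo*); -keg when the last vowel of the stem is an unrounded vowel (*ola*, *ze*, *iki*).
*vikagzu* — last vowel /u/ (a rounded vowel) → -rug → *vikagzurug*.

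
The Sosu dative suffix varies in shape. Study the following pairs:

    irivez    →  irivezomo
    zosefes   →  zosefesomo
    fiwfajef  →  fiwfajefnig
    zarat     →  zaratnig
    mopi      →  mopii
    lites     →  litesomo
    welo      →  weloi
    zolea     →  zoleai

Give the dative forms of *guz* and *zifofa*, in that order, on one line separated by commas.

The suffix is conditioned by the final sound: -omo when the stem ends in a sibilant (*irivez*, *zosefes*, *lites*); -nig when the stem ends in a non-sibilant consonant (*fiwfajef*, *zarat*); -i when the stem ends in a vowel (*mopi*, *welo*, *zolea*).
*guz* — final sound /z/ (a sibilant) → -omo → *guzomo*.
*zifofa* — final sound /a/ (a vowel) → -i → *zifofai*.

guzomo, zifofai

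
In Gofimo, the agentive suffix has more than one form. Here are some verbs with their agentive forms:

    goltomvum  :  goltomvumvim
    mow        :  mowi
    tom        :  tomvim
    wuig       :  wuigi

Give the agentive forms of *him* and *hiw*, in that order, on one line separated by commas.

The alternation tracks the final consonant of the stem — -vim when the stem ends in a nasal (*goltomvum*, *tom*); -i when the stem ends in a non-nasal consonant (*mow*, *wuig*).
Since the final consonant of *him* is /m/ (a nasal), it takes -vim, giving *himvim*.
*hiw*: final consonant = /w/, non-nasal → -i → *hiwi*.

himvim, hiwi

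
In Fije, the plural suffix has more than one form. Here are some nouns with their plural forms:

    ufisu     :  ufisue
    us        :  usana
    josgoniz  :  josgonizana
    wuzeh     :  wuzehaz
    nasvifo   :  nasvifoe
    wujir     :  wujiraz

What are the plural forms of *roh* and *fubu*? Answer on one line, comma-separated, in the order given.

rohaz, fubue

Looking at the final sound of each stem: -ana when the stem ends in a sibilant (*us*, *josgoniz*); -az when the stem ends in a non-sibilant consonant (*wuzeh*, *wujir*); -e when the stem ends in a vowel (*ufisu*, *nasvifo*).
*roh* — final sound /h/ (a non-sibilant consonant) → -az → *rohaz*.
*fubu* — final sound /u/ (a vowel) → -e → *fubue*.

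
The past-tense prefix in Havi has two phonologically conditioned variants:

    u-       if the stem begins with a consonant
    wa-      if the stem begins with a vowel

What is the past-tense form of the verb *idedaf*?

*idedaf*: first sound = /i/, a vowel → wa- → *waidedaf*.

waidedaf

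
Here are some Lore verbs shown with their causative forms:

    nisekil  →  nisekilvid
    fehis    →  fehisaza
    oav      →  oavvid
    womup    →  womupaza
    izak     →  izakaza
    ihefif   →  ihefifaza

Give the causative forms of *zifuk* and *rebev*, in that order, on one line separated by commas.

The suffix is conditioned by the final consonant: -aza when the stem ends in a voiceless consonant (*fehis*, *womup*, *izak*, *ihefif*); -vid when the stem ends in a voiced consonant (*nisekil*, *oav*).
Since the final consonant of *zifuk* is /k/ (voiceless), it takes -aza, giving *zifukaza*.
*rebev*: final consonant = /v/, voiced → -vid → *rebevvid*.

zifukaza, rebevvid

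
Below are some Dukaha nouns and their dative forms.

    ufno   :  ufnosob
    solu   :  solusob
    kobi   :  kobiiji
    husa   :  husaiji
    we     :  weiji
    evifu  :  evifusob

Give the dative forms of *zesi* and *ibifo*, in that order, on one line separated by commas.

The alternation tracks the last vowel of the stem — -sob when the last vowel of the stem is a rounded vowel (*ufno*, *solu*, *evifu*); -iji when the last vowel of the stem is an unrounded vowel (*kobi*, *husa*, *we*).
The last vowel of *zesi* is /i/, which is an unrounded vowel, so the suffix is -iji, giving *zesiiji*.
*ibifo*: last vowel = /o/, a rounded vowel → -sob → *ibifosob*.

zesiiji, ibifosob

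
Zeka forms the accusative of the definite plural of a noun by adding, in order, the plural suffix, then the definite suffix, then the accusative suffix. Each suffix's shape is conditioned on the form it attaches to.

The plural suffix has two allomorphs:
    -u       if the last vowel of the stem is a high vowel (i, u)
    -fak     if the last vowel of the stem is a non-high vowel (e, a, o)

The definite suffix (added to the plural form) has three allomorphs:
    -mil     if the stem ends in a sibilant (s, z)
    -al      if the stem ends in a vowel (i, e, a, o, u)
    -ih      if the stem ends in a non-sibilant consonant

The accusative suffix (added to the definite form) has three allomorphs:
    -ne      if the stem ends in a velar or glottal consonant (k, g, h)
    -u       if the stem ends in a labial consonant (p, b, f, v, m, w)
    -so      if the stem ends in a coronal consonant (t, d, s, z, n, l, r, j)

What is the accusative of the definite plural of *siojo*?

Since the last vowel of *siojo* is /o/ (a non-high vowel), it takes -fak, giving *siojofak*.
The plural form *siojofak* — final sound /k/ (a non-sibilant consonant) → -ih → *siojofakih*.
The definite form *siojofakih*: final consonant = /h/, velar/glottal → -ne → *siojofakihne*.

siojofakihne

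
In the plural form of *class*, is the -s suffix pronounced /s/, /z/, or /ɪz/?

The stem *class* ends in a sibilant (/s, z, ʃ, ʒ, tʃ, dʒ/).
The plural suffix surfaces as /ɪz/ after sibilants, /s/ after other voiceless consonants, and /z/ after other voiced sounds.
So the plural -s on *class* is pronounced /ɪz/.

/ɪz/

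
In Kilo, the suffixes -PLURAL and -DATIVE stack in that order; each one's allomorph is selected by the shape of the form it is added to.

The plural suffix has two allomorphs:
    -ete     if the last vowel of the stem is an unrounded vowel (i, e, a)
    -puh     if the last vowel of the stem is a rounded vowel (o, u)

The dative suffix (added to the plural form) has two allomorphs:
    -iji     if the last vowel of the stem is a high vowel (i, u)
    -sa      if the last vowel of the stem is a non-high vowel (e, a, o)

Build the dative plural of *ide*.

ideetesa

*ide* — last vowel /e/ (an unrounded vowel) → -ete → *ideete*.
Since the last vowel of the plural form *ideete* is /e/ (a non-high vowel), it takes -sa, giving *ideetesa*.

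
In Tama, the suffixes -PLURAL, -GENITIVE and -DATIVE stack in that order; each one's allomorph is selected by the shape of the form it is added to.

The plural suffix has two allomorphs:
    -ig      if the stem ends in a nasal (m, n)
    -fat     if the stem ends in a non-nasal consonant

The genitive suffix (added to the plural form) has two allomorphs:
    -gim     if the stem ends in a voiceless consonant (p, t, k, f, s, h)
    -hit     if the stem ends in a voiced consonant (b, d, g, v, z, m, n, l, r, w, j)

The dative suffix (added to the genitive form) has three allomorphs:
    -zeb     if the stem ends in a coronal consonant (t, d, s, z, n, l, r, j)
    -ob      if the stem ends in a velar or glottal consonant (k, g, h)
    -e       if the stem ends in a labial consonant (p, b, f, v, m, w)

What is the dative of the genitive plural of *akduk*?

Since the final consonant of *akduk* is /k/ (non-nasal), it takes -fat, giving *akdukfat*.
Since the final consonant of the plural form *akdukfat* is /t/ (voiceless), it takes -gim, giving *akdukfatgim*.
The genitive form *akdukfatgim*: final consonant = /m/, labial → -e → *akdukfatgime*.

akdukfatgime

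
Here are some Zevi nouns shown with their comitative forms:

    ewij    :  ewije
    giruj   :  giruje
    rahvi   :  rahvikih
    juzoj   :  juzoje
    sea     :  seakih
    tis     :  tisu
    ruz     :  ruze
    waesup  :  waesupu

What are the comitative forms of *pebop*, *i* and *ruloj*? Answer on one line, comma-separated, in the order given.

Looking at the final sound of each stem: -u when the stem ends in a voiceless consonant (*tis*, *waesup*); -e when the stem ends in a voiced consonant (*ewij*, *giruj*, *juzoj*, *ruz*); -kih when the stem ends in a vowel (*rahvi*, *sea*).
Since the final sound of *pebop* is /p/ (a voiceless consonant), it takes -u, giving *pebopu*.
*i* — final sound /i/ (a vowel) → -kih → *ikih*.
*ruloj* — final sound /j/ (a voiced consonant) → -e → *ruloje*.

pebopu, ikih, ruloje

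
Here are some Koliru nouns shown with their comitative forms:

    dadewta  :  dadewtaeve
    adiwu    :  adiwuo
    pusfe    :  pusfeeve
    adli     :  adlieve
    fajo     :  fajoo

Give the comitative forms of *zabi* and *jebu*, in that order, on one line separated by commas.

The suffix is conditioned by the last vowel: -o when the last vowel of the stem is a rounded vowel (*adiwu*, *fajo*); -eve when the last vowel of the stem is an unrounded vowel (*dadewta*, *pusfe*, *adli*).
*zabi*: last vowel = /i/, an unrounded vowel → -eve → *zabieve*.
*jebu* — last vowel /u/ (a rounded vowel) → -o → *jebuo*.

zabieve, jebuo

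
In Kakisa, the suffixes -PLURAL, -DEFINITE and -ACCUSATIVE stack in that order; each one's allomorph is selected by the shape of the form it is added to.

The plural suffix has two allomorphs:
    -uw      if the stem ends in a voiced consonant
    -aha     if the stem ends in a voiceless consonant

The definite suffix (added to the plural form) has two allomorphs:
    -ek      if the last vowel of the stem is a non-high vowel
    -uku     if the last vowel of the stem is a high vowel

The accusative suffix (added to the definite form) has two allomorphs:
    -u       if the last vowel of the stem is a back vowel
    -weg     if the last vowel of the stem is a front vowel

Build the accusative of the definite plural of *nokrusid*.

nokrusiduwukuu

Since the final consonant of *nokrusid* is /d/ (voiced), it takes -uw, giving *nokrusiduw*.
The last vowel of the plural form *nokrusiduw* is /u/, which is a high vowel, so the definite suffix is -uku, giving *nokrusiduwuku*.
The definite form *nokrusiduwuku*: last vowel = /u/, a back vowel → -u → *nokrusiduwukuu*.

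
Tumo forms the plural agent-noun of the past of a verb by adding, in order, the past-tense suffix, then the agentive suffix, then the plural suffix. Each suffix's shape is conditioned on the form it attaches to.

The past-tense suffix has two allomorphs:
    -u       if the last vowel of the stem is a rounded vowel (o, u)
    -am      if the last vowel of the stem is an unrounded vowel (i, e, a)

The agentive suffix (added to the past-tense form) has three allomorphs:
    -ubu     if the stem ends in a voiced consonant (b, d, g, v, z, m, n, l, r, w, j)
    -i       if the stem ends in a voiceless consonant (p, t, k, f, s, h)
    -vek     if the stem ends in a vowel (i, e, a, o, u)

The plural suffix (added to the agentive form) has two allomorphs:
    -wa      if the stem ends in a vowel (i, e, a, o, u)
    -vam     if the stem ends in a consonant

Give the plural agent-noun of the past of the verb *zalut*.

The last vowel of *zalut* is /u/, which is a rounded vowel, so the past-tense suffix is -u, giving *zalutu*.
Since the final sound of the past-tense form *zalutu* is /u/ (a vowel), it takes -vek, giving *zalutuvek*.
Since the final sound of the agentive form *zalutuvek* is /k/ (a consonant), it takes -vam, giving *zalutuvekvam*.

zalutuvekvam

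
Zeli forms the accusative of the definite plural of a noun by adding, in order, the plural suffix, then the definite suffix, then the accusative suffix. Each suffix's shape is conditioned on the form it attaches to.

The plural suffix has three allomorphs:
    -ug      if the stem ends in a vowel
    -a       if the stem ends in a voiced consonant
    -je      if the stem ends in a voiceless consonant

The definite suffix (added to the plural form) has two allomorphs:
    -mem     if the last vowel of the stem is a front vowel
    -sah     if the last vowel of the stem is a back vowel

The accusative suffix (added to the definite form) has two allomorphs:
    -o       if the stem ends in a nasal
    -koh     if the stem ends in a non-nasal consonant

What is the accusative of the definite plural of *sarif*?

sarifjememo

*sarif*: final sound = /f/, a voiceless consonant → -je → *sarifje*.
The plural form *sarifje* — last vowel /e/ (a front vowel) → -mem → *sarifjemem*.
The definite form *sarifjemem*: final consonant = /m/, a nasal → -o → *sarifjememo*.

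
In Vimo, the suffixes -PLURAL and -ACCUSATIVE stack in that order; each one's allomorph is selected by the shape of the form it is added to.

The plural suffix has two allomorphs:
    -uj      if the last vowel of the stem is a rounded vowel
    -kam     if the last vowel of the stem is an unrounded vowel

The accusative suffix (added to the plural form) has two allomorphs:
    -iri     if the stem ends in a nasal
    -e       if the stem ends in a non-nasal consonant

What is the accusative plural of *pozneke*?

poznekekamiri

*pozneke*: last vowel = /e/, an unrounded vowel → -kam → *poznekekam*.
The plural form *poznekekam* — final consonant /m/ (a nasal) → -iri → *poznekekamiri*.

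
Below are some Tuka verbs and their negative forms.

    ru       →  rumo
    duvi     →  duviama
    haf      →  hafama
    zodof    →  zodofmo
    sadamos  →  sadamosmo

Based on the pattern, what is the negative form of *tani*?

taniama

The pattern is rounding harmony: -mo when the last vowel of the stem is a rounded vowel (*ru*, *zodof*, *sadamos*); -ama when the last vowel of the stem is an unrounded vowel (*duvi*, *haf*).
*tani* — last vowel /i/ (an unrounded vowel) → -ama → *taniama*.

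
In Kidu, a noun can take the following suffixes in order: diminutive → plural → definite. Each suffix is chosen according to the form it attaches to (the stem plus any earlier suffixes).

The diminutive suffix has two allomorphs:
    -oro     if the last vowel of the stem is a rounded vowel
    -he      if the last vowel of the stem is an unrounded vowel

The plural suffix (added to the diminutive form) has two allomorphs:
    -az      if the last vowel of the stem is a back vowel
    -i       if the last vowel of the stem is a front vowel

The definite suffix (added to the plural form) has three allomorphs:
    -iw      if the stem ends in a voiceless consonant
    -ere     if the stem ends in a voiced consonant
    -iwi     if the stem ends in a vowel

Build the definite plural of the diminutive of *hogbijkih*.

hogbijkihheiiwi

*hogbijkih* — last vowel /i/ (an unrounded vowel) → -he → *hogbijkihhe*.
The diminutive form *hogbijkihhe*: last vowel = /e/, a front vowel → -i → *hogbijkihhei*.
The plural form *hogbijkihhei*: final sound = /i/, a vowel → -iwi → *hogbijkihheiiwi*.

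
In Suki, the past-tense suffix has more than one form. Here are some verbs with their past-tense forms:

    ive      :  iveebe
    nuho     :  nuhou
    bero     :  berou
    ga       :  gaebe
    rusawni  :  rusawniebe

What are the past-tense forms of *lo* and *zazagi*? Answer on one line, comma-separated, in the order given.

lou, zazagiebe

The pattern is rounding harmony: -u when the last vowel of the stem is a rounded vowel (*nuho*, *bero*); -ebe when the last vowel of the stem is an unrounded vowel (*ive*, *ga*, *rusawni*).
*lo* — last vowel /o/ (a rounded vowel) → -u → *lou*.
*zazagi* — last vowel /i/ (an unrounded vowel) → -ebe → *zazagiebe*.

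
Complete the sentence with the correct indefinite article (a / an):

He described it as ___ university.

a

The indefinite article is chosen by the initial *sound* of the following word, not its spelling.
*university* begins with the sound /juː/ (u pronounced /juː/) — a consonant sound.
So the article is *a*: He described it as a university.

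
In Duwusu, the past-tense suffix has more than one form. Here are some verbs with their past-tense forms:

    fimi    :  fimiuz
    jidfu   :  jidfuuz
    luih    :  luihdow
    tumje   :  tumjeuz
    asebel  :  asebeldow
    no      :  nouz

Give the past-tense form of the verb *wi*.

Looking at the final sound of each stem: -dow when the stem ends in a consonant (*luih*, *asebel*); -uz when the stem ends in a vowel (*fimi*, *jidfu*, *tumje*, *no*).
Since the final sound of *wi* is /i/ (a vowel), it takes -uz, giving *wiuz*.

wiuz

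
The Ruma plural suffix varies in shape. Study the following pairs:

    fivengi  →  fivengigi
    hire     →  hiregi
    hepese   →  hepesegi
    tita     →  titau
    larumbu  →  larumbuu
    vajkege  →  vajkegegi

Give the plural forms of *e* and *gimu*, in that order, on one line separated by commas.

egi, gimuu

The suffix is conditioned by the last vowel: -gi when the last vowel of the stem is a front vowel (*fivengi*, *hire*, *hepese*, *vajkege*); -u when the last vowel of the stem is a back vowel (*tita*, *larumbu*).
Since the last vowel of *e* is /e/ (a front vowel), it takes -gi, giving *egi*.
The last vowel of *gimu* is /u/, which is a back vowel, so the suffix is -u, giving *gimuu*.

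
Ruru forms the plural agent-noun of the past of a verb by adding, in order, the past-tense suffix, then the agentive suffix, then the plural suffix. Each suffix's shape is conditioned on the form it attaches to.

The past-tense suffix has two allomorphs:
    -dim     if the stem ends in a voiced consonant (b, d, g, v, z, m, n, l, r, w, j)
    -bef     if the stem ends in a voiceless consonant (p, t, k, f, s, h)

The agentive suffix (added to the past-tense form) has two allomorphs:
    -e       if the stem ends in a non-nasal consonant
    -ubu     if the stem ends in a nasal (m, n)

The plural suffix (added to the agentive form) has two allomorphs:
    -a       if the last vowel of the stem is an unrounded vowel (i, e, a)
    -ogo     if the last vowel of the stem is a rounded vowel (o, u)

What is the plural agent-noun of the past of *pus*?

pusbefea

*pus* — final consonant /s/ (voiceless) → -bef → *pusbef*.
Since the final consonant of the past-tense form *pusbef* is /f/ (non-nasal), it takes -e, giving *pusbefe*.
The agentive form *pusbefe* — last vowel /e/ (an unrounded vowel) → -a → *pusbefea*.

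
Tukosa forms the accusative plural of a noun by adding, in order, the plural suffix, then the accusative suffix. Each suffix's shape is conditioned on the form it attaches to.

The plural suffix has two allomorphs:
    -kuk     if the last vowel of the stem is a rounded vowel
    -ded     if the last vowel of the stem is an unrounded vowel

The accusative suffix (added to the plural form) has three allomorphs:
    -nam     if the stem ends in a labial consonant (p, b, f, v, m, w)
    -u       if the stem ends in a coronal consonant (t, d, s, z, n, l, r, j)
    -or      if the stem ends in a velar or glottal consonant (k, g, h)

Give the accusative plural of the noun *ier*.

ierdedu

*ier* — last vowel /e/ (an unrounded vowel) → -ded → *ierded*.
The plural form *ierded* — final consonant /d/ (coronal) → -u → *ierdedu*.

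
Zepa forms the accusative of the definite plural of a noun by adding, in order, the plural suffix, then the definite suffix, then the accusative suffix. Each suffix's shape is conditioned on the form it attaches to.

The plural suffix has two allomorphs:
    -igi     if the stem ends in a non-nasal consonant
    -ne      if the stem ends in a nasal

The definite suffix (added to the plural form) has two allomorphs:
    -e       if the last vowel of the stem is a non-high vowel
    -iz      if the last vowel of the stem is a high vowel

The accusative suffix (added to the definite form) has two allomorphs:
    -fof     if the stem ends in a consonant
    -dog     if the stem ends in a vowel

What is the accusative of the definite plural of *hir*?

The final consonant of *hir* is /r/, which is non-nasal, so the plural suffix is -igi, giving *hirigi*.
The plural form *hirigi* — last vowel /i/ (a high vowel) → -iz → *hirigiiz*.
The final sound of the definite form *hirigiiz* is /z/, which is a consonant, so the accusative suffix is -fof, giving *hirigiizfof*.

hirigiizfof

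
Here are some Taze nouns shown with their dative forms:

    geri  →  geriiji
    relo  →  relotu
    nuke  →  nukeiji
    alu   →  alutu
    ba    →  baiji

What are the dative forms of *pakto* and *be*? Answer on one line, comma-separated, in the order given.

paktotu, beiji

The pattern is rounding harmony: -tu when the last vowel of the stem is a rounded vowel (*relo*, *alu*); -iji when the last vowel of the stem is an unrounded vowel (*geri*, *nuke*, *ba*).
The last vowel of *pakto* is /o/, which is a rounded vowel, so the suffix is -tu, giving *paktotu*.
Since the last vowel of *be* is /e/ (an unrounded vowel), it takes -iji, giving *beiji*.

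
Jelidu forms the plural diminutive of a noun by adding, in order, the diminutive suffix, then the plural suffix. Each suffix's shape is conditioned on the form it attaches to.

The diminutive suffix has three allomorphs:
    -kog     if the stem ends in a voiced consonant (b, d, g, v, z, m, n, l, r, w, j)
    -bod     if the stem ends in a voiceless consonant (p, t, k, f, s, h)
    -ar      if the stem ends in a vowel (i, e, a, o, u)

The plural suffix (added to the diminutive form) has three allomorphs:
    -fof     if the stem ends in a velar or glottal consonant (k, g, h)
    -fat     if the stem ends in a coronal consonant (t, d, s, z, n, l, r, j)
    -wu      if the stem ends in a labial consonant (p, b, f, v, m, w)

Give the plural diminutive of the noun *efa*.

*efa* — final sound /a/ (a vowel) → -ar → *efaar*.
Since the final consonant of the diminutive form *efaar* is /r/ (coronal), it takes -fat, giving *efaarfat*.

efaarfat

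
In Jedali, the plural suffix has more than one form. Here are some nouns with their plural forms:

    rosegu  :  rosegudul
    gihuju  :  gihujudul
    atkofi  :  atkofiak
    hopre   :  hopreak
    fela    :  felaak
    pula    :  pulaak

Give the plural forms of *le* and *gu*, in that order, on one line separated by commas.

leak, gudul

The alternation tracks the last vowel of the stem — -dul when the last vowel of the stem is a rounded vowel (*rosegu*, *gihuju*); -ak when the last vowel of the stem is an unrounded vowel (*atkofi*, *hopre*, *fela*, *pula*).
The last vowel of *le* is /e/, which is an unrounded vowel, so the suffix is -ak, giving *leak*.
Since the last vowel of *gu* is /u/ (a rounded vowel), it takes -dul, giving *gudul*.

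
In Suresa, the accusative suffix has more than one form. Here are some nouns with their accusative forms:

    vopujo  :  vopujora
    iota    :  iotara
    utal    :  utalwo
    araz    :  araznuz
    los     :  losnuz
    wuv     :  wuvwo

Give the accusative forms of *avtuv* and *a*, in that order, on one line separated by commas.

avtuvwo, ara

Looking at the final sound of each stem: -nuz when the stem ends in a sibilant (*araz*, *los*); -wo when the stem ends in a non-sibilant consonant (*utal*, *wuv*); -ra when the stem ends in a vowel (*vopujo*, *iota*).
*avtuv*: final sound = /v/, a non-sibilant consonant → -wo → *avtuvwo*.
The final sound of *a* is /a/, which is a vowel, so the suffix is -ra, giving *ara*.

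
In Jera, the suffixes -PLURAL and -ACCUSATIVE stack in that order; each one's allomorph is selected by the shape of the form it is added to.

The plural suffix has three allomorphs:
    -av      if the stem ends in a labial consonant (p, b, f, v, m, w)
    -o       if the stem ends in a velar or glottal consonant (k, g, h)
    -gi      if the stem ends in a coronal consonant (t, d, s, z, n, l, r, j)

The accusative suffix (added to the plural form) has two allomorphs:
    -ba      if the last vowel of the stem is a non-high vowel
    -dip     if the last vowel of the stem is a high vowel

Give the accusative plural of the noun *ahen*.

*ahen*: final consonant = /n/, coronal → -gi → *ahengi*.
The last vowel of the plural form *ahengi* is /i/, which is a high vowel, so the accusative suffix is -dip, giving *ahengidip*.

ahengidip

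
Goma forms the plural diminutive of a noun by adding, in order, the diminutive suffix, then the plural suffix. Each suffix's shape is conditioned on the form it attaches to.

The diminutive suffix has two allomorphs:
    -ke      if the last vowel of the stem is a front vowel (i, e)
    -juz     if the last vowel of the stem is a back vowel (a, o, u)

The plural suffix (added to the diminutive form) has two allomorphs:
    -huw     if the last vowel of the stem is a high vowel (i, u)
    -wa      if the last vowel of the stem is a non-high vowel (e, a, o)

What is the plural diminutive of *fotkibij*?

*fotkibij*: last vowel = /i/, a front vowel → -ke → *fotkibijke*.
The diminutive form *fotkibijke*: last vowel = /e/, a non-high vowel → -wa → *fotkibijkewa*.

fotkibijkewa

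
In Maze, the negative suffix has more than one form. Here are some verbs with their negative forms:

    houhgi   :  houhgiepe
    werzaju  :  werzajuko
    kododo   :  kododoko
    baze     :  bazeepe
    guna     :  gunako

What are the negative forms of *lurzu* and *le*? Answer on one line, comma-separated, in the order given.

The alternation tracks the last vowel of the stem — -epe when the last vowel of the stem is a front vowel (*houhgi*, *baze*); -ko when the last vowel of the stem is a back vowel (*werzaju*, *kododo*, *guna*).
The last vowel of *lurzu* is /u/, which is a back vowel, so the suffix is -ko, giving *lurzuko*.
Since the last vowel of *le* is /e/ (a front vowel), it takes -epe, giving *leepe*.

lurzuko, leepe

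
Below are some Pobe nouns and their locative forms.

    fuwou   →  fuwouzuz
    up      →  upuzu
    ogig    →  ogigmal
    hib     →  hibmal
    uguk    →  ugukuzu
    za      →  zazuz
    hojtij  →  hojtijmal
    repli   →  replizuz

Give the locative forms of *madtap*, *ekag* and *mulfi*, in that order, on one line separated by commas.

The pattern is voicing of the final sound: -uzu when the stem ends in a voiceless consonant (*up*, *uguk*); -mal when the stem ends in a voiced consonant (*ogig*, *hib*, *hojtij*); -zuz when the stem ends in a vowel (*fuwou*, *za*, *repli*).
*madtap*: final sound = /p/, a voiceless consonant → -uzu → *madtapuzu*.
The final sound of *ekag* is /g/, which is a voiced consonant, so the suffix is -mal, giving *ekagmal*.
The final sound of *mulfi* is /i/, which is a vowel, so the suffix is -zuz, giving *mulfizuz*.

madtapuzu, ekagmal, mulfizuz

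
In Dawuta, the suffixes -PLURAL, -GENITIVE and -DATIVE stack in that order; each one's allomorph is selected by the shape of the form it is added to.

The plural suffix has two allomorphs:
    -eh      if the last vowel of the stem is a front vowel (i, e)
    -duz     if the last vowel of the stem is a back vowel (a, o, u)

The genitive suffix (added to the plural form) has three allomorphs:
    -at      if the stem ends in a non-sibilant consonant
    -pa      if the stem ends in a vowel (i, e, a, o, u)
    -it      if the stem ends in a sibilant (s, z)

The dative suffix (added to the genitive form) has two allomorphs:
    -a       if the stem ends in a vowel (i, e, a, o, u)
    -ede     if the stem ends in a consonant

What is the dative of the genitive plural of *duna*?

The last vowel of *duna* is /a/, which is a back vowel, so the plural suffix is -duz, giving *dunaduz*.
The final sound of the plural form *dunaduz* is /z/, which is a sibilant, so the genitive suffix is -it, giving *dunaduzit*.
The genitive form *dunaduzit*: final sound = /t/, a consonant → -ede → *dunaduzitede*.

dunaduzitede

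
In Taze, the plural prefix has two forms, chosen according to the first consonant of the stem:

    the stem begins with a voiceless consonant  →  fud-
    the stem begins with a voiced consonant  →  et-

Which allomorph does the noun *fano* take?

fud-

The first consonant of *fano* is /f/, which is voiceless, so the prefix is fud-.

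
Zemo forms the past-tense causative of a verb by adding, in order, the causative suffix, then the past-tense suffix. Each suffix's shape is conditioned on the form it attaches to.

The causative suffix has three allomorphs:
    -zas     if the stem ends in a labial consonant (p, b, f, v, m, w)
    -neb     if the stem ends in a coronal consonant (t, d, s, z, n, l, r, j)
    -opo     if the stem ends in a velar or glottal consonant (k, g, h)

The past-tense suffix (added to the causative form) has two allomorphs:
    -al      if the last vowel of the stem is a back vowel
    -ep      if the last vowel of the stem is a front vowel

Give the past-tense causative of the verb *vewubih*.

*vewubih* — final consonant /h/ (velar/glottal) → -opo → *vewubihopo*.
The last vowel of the causative form *vewubihopo* is /o/, which is a back vowel, so the past-tense suffix is -al, giving *vewubihopoal*.

vewubihopoal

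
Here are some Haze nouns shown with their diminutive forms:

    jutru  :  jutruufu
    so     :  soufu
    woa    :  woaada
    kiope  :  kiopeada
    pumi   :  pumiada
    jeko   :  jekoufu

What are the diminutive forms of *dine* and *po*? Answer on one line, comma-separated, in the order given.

The pattern is rounding harmony: -ufu when the last vowel of the stem is a rounded vowel (*jutru*, *so*, *jeko*); -ada when the last vowel of the stem is an unrounded vowel (*woa*, *kiope*, *pumi*).
*dine* — last vowel /e/ (an unrounded vowel) → -ada → *dineada*.
*po*: last vowel = /o/, a rounded vowel → -ufu → *poufu*.

dineada, poufu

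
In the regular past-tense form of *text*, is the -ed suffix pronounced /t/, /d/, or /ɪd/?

/ɪd/

The stem *text* ends in /t/ or /d/.
The -ed suffix is realized as /ɪd/ after /t, d/; as /t/ after other voiceless consonants; and as /d/ after other voiced sounds.
So -ed on *text* is pronounced /ɪd/.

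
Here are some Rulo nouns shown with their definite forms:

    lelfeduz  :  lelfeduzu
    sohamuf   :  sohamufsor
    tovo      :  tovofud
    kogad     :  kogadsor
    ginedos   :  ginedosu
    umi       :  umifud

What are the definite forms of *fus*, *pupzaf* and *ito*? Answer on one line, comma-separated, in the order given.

Looking at the final sound of each stem: -u when the stem ends in a sibilant (*lelfeduz*, *ginedos*); -sor when the stem ends in a non-sibilant consonant (*sohamuf*, *kogad*); -fud when the stem ends in a vowel (*tovo*, *umi*).
The final sound of *fus* is /s/, which is a sibilant, so the suffix is -u, giving *fusu*.
*pupzaf*: final sound = /f/, a non-sibilant consonant → -sor → *pupzafsor*.
*ito* — final sound /o/ (a vowel) → -fud → *itofud*.

fusu, pupzafsor, itofud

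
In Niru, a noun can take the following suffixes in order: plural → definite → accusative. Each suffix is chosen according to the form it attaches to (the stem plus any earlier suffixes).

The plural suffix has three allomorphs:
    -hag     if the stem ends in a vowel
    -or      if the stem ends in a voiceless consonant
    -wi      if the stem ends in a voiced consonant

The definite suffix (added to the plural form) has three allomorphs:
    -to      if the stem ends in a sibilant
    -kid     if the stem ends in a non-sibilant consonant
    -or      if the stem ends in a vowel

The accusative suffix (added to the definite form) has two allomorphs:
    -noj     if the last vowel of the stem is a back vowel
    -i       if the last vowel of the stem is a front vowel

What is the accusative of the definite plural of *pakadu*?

Since the final sound of *pakadu* is /u/ (a vowel), it takes -hag, giving *pakaduhag*.
The final sound of the plural form *pakaduhag* is /g/, which is a non-sibilant consonant, so the definite suffix is -kid, giving *pakaduhagkid*.
The last vowel of the definite form *pakaduhagkid* is /i/, which is a front vowel, so the accusative suffix is -i, giving *pakaduhagkidi*.

pakaduhagkidi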